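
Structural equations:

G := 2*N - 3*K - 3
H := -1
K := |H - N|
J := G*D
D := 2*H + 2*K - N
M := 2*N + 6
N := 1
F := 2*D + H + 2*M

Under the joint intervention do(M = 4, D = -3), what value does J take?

The joint intervention fixes M = 4, D = -3, removing each variable's own equation.
K = |H - N|  [with H=-1, N=1]  = 2
G = 2*N - 3*K - 3  [with N=1, K=2]  = -7
J = G*D  [with G=-7, D=-3]  = 21

21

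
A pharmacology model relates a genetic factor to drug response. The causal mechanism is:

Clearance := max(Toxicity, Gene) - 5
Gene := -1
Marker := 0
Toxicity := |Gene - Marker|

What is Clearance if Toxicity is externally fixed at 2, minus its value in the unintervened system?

1

The intervention breaks the incoming arrows to Toxicity: Toxicity := |Gene - Marker| no longer applies, and Toxicity = 2.
Clearance = max(Toxicity, Gene) - 5  [with Toxicity=2, Gene=-1]  = -3
Without intervention: Toxicity = |Gene - Marker|  [with Gene=-1, Marker=0]  = 1; Clearance = max(Toxicity, Gene) - 5  [with Toxicity=1, Gene=-1]  = -4.
Change = -3 − (-4) = 1.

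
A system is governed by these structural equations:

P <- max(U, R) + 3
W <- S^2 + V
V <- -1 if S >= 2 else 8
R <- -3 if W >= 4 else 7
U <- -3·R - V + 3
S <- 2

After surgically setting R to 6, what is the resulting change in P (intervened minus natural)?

-1

Under do(R=6), the mechanism R <- -3 if W >= 4 else 7 is discarded; R is fixed at 6.
V = -1 if S >= 2 else 8  [with S=2]  = -1
U = -3·R - V + 3  [with R=6, V=-1]  = -14
P = max(U, R) + 3  [with U=-14, R=6]  = 9
Without intervention: V = -1 if S >= 2 else 8  [with S=2]  = -1; W = S^2 + V  [with S=2, V=-1]  = 3; R = -3 if W >= 4 else 7  [with W=3]  = 7; U = -3·R - V + 3  [with R=7, V=-1]  = -17; P = max(U, R) + 3  [with U=-17, R=7]  = 10.
Change = 9 − 10 = -1.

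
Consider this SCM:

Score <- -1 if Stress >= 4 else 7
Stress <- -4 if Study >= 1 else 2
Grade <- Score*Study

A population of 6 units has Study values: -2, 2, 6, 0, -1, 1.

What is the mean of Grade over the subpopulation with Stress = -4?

21

Conditioning on Stress=-4 selects the 3 unit(s) with Study ∈ {2, 6, 1}. Their Grade values: 14, 42, 7. Mean = 21.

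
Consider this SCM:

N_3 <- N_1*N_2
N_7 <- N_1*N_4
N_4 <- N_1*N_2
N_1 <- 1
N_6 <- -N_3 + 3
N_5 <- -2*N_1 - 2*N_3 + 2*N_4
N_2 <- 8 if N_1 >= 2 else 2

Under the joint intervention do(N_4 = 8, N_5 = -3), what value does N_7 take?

Under do(N_4 = 8, N_5 = -3), each intervened variable's structural equation is replaced by its fixed value.
N_7 = N_1*N_4  [with N_1=1, N_4=8]  = 8

8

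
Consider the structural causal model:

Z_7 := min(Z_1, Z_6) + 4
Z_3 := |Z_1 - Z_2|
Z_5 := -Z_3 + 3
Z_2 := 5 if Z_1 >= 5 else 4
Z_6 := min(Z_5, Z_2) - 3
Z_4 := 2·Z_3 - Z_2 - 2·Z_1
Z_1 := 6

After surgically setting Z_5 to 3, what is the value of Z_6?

0

The intervention breaks the incoming arrows to Z_5: Z_5 := -Z_3 + 3 no longer applies, and Z_5 = 3.
Z_2 = 5 if Z_1 >= 5 else 4  [with Z_1=6]  = 5
Z_6 = min(Z_5, Z_2) - 3  [with Z_5=3, Z_2=5]  = 0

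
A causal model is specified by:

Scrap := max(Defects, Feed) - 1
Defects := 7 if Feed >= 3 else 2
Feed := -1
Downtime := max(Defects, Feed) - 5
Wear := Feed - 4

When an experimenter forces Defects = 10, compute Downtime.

5

do(Defects=10) replaces the equation Defects := 7 if Feed >= 3 else 2 with the constant Defects = 10.
Downtime = max(Defects, Feed) - 5  [with Defects=10, Feed=-1]  = 5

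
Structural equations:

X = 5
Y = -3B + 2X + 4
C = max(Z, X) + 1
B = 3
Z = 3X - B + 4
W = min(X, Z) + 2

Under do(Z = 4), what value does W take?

do(Z=4) replaces the equation Z = 3X - B + 4 with the constant Z = 4.
W = min(X, Z) + 2  [with X=5, Z=4]  = 6

6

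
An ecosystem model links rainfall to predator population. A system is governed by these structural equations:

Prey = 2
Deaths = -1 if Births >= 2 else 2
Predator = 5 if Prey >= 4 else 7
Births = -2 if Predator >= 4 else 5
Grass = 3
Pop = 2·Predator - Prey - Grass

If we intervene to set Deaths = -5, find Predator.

7

do(Deaths=-5) replaces the equation Deaths = -1 if Births >= 2 else 2 with the constant Deaths = -5.
Predator is not downstream of the intervention, so its value is determined by the original equations.
Predator = 5 if Prey >= 4 else 7  [with Prey=2]  = 7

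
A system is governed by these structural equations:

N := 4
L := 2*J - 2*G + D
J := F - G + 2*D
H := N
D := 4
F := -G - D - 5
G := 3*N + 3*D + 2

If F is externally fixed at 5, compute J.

Intervening sets F = 5 and removes its equation (F := -G - D - 5).
G = 3*N + 3*D + 2  [with N=4, D=4]  = 26
J = F - G + 2*D  [with F=5, G=26, D=4]  = -13

-13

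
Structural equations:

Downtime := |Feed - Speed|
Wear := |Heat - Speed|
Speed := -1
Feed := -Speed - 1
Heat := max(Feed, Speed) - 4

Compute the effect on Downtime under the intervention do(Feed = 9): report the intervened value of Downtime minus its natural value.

do(Feed=9) replaces the equation Feed := -Speed - 1 with the constant Feed = 9.
Downtime = |Feed - Speed|  [with Feed=9, Speed=-1]  = 10
Without intervention: Feed = -Speed - 1  [with Speed=-1]  = 0; Downtime = |Feed - Speed|  [with Feed=0, Speed=-1]  = 1.
Change = 10 − 1 = 9.

9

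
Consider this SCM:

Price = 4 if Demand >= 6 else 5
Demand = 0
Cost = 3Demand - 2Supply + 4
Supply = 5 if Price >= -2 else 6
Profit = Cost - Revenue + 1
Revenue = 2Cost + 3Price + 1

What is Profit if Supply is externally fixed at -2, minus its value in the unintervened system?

-14

The intervention breaks the incoming arrows to Supply: Supply = 5 if Price >= -2 else 6 no longer applies, and Supply = -2.
Price = 4 if Demand >= 6 else 5  [with Demand=0]  = 5
Cost = 3Demand - 2Supply + 4  [with Demand=0, Supply=-2]  = 8
Revenue = 2Cost + 3Price + 1  [with Cost=8, Price=5]  = 32
Profit = Cost - Revenue + 1  [with Cost=8, Revenue=32]  = -23
Without intervention: Price = 4 if Demand >= 6 else 5  [with Demand=0]  = 5; Supply = 5 if Price >= -2 else 6  [with Price=5]  = 5; Cost = 3Demand - 2Supply + 4  [with Demand=0, Supply=5]  = -6; Revenue = 2Cost + 3Price + 1  [with Cost=-6, Price=5]  = 4; Profit = Cost - Revenue + 1  [with Cost=-6, Revenue=4]  = -9.
Change = -23 − (-9) = -14.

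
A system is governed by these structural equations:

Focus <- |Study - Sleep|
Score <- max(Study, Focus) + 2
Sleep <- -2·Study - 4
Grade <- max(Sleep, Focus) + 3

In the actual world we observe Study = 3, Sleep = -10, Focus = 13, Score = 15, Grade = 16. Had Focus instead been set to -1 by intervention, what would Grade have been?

do(Focus=-1) replaces the equation Focus <- |Study - Sleep| with the constant Focus = -1.
Sleep = -2·Study - 4  [with Study=3]  = -10
Grade = max(Sleep, Focus) + 3  [with Sleep=-10, Focus=-1]  = 2

2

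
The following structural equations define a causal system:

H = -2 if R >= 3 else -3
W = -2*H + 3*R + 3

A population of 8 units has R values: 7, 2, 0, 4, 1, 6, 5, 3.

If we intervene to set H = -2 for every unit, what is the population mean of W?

do(H=-2) breaks H's dependence on R. With H=-2 fixed, W across the units is 28, 13, 7, 19, 10, 25, 22, 16, mean 17.5.

17.5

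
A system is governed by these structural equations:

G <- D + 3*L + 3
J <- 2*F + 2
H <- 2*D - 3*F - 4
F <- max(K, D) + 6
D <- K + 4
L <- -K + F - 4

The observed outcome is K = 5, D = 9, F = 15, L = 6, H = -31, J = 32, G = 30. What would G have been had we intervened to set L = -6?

The intervention breaks the incoming arrows to L: L <- -K + F - 4 no longer applies, and L = -6.
D = K + 4  [with K=5]  = 9
G = D + 3*L + 3  [with D=9, L=-6]  = -6

-6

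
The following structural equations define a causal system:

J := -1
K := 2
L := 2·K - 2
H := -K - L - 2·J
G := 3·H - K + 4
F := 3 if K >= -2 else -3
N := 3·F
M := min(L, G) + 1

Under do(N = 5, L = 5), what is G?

-13

Under do(N = 5, L = 5), each intervened variable's structural equation is replaced by its fixed value.
H = -K - L - 2·J  [with K=2, L=5, J=-1]  = -5
G = 3·H - K + 4  [with H=-5, K=2]  = -13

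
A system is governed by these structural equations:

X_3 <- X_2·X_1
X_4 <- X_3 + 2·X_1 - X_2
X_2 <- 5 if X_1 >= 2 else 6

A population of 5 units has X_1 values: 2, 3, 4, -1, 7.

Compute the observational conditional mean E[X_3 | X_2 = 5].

Conditioning on X_2=5 selects the 4 unit(s) with X_1 ∈ {2, 3, 4, 7}. Their X_3 values: 10, 15, 20, 35. Mean = 20.

20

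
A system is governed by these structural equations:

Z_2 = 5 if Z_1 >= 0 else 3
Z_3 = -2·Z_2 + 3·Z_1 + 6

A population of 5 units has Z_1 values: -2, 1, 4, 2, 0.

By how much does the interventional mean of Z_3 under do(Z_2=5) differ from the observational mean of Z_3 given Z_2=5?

-2.25

Every unit gets Z_2=5 under the intervention. Z_3 values become -10, -1, 8, 2, -4; E[Z_3|do(Z_2=5)] = -1.
E[Z_3|Z_2=5] averages over only the 4 units with Z_2=5 (Z_1 = 1, 4, 2, 0): Z_3 = -1, 8, 2, -4, mean 1.25.
Difference = -1 − 1.25 = -2.25.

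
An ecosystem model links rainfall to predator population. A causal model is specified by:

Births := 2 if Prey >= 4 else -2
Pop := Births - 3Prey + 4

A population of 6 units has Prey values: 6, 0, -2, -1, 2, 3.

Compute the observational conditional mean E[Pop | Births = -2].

0.8

Observing Births=-2 restricts to units where Births's equation naturally yields -2: Prey ∈ {0, -2, -1, 2, 3}. In that subpopulation Pop = 2, 8, 5, -4, -7, mean 0.8.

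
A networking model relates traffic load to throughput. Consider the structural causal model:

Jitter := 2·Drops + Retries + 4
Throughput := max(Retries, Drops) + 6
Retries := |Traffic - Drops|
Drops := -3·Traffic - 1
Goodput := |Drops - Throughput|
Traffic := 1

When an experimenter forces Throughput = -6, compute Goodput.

The intervention breaks the incoming arrows to Throughput: Throughput := max(Retries, Drops) + 6 no longer applies, and Throughput = -6.
Drops = -3·Traffic - 1  [with Traffic=1]  = -4
Goodput = |Drops - Throughput|  [with Drops=-4, Throughput=-6]  = 2

2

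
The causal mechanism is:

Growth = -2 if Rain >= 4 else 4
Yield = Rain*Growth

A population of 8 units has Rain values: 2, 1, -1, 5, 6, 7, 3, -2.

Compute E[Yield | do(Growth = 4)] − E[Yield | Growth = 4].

The intervention sets Growth=4 in all 8 units regardless of Rain. Recomputing Yield per unit gives 8, 4, -4, 20, 24, 28, 12, -8; average 10.5.
Conditioning on Growth=4 selects the 5 unit(s) with Rain ∈ {2, 1, -1, 3, -2}. Their Yield values: 8, 4, -4, 12, -8. Mean = 2.4.
Difference = 10.5 − 2.4 = 8.1.

8.1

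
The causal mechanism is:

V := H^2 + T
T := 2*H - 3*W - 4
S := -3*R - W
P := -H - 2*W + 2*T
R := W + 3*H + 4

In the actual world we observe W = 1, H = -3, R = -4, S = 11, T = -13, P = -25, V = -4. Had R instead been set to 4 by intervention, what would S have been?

-13

The intervention breaks the incoming arrows to R: R := W + 3*H + 4 no longer applies, and R = 4.
S = -3*R - W  [with R=4, W=1]  = -13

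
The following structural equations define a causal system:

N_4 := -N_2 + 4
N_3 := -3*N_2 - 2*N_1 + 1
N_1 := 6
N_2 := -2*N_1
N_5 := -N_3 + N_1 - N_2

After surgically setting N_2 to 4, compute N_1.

6

Under do(N_2=4), the mechanism N_2 := -2*N_1 is discarded; N_2 is fixed at 4.
N_1 is not downstream of the intervention, so its value is determined by the original equations.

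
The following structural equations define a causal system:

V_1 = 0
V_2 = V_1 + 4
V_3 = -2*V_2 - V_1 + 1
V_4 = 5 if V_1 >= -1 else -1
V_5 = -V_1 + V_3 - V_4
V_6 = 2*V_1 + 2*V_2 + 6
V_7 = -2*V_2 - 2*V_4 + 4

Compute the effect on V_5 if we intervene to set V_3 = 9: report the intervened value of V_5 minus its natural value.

do(V_3=9) replaces the equation V_3 = -2*V_2 - V_1 + 1 with the constant V_3 = 9.
V_4 = 5 if V_1 >= -1 else -1  [with V_1=0]  = 5
V_5 = -V_1 + V_3 - V_4  [with V_1=0, V_3=9, V_4=5]  = 4
Without intervention: V_2 = V_1 + 4  [with V_1=0]  = 4; V_3 = -2*V_2 - V_1 + 1  [with V_2=4, V_1=0]  = -7; V_4 = 5 if V_1 >= -1 else -1  [with V_1=0]  = 5; V_5 = -V_1 + V_3 - V_4  [with V_1=0, V_3=-7, V_4=5]  = -12.
Change = 4 − (-12) = 16.

16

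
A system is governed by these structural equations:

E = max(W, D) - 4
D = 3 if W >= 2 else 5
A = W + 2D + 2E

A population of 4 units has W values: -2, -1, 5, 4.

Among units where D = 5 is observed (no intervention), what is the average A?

10.5

E[A|D=5] averages over only the 2 units with D=5 (W = -2, -1): A = 10, 11, mean 10.5.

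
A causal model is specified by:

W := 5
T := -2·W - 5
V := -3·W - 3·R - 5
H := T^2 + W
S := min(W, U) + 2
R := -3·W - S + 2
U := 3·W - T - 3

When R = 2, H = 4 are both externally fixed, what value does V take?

Under do(R = 2, H = 4), each intervened variable's structural equation is replaced by its fixed value.
V = -3·W - 3·R - 5  [with W=5, R=2]  = -26

-26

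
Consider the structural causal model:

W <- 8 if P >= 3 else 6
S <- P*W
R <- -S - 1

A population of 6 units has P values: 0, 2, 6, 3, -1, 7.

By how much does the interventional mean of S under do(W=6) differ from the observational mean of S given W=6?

do(W=6) breaks W's dependence on P. With W=6 fixed, S across the units is 0, 12, 36, 18, -6, 42, mean 17.
Observing W=6 restricts to units where W's equation naturally yields 6: P ∈ {0, 2, -1}. In that subpopulation S = 0, 12, -6, mean 2.
Difference = 17 − 2 = 15.

15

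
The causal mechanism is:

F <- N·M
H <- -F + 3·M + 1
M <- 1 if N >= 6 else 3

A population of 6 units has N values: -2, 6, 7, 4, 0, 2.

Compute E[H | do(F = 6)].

2

do(F=6) breaks F's dependence on N. With F=6 fixed, H across the units is 4, -2, -2, 4, 4, 4, mean 2.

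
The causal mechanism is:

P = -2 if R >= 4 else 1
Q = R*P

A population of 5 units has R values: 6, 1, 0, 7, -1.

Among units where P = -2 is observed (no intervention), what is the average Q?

-13

E[Q|P=-2] averages over only the 2 units with P=-2 (R = 6, 7): Q = -12, -14, mean -13.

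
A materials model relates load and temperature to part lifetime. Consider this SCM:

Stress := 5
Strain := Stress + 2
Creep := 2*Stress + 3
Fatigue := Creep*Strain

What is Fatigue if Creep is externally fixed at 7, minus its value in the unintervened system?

The intervention breaks the incoming arrows to Creep: Creep := 2*Stress + 3 no longer applies, and Creep = 7.
Strain = Stress + 2  [with Stress=5]  = 7
Fatigue = Creep*Strain  [with Creep=7, Strain=7]  = 49
Without intervention: Strain = Stress + 2  [with Stress=5]  = 7; Creep = 2*Stress + 3  [with Stress=5]  = 13; Fatigue = Creep*Strain  [with Creep=13, Strain=7]  = 91.
Change = 49 − 91 = -42.

-42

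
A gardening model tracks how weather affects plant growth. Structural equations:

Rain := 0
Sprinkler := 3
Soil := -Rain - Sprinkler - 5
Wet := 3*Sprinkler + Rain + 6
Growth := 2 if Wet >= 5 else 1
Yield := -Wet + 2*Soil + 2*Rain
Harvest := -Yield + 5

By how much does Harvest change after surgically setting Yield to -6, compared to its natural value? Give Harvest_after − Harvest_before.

Intervening sets Yield = -6 and removes its equation (Yield := -Wet + 2*Soil + 2*Rain).
Harvest = -Yield + 5  [with Yield=-6]  = 11
Without intervention: Soil = -Rain - Sprinkler - 5  [with Rain=0, Sprinkler=3]  = -8; Wet = 3*Sprinkler + Rain + 6  [with Sprinkler=3, Rain=0]  = 15; Yield = -Wet + 2*Soil + 2*Rain  [with Wet=15, Soil=-8, Rain=0]  = -31; Harvest = -Yield + 5  [with Yield=-31]  = 36.
Change = 11 − 36 = -25.

-25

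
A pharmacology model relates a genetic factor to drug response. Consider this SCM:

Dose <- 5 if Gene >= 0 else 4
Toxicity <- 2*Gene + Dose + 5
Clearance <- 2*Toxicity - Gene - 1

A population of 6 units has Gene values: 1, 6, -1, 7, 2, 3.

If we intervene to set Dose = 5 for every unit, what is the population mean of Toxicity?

16

do(Dose=5) breaks Dose's dependence on Gene. With Dose=5 fixed, Toxicity across the units is 12, 22, 8, 24, 14, 16, mean 16.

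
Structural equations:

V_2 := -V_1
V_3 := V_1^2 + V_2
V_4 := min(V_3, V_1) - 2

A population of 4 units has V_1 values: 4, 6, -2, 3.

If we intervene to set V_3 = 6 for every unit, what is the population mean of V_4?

Every unit gets V_3=6 under the intervention. V_4 values become 2, 4, -4, 1; E[V_4|do(V_3=6)] = 0.75.

0.75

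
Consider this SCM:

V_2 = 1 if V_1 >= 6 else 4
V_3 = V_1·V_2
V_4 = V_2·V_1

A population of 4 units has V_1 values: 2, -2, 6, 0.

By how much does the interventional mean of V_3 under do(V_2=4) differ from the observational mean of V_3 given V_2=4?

The intervention sets V_2=4 in all 4 units regardless of V_1. Recomputing V_3 per unit gives 8, -8, 24, 0; average 6.
Observing V_2=4 restricts to units where V_2's equation naturally yields 4: V_1 ∈ {2, -2, 0}. In that subpopulation V_3 = 8, -8, 0, mean 0.
Difference = 6 − 0 = 6.

6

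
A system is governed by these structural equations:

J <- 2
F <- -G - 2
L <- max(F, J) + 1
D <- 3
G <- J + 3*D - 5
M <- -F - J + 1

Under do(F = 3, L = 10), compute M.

Setting F = 3, L = 10 by intervention discards those variables' equations.
M = -F - J + 1  [with F=3, J=2]  = -4

-4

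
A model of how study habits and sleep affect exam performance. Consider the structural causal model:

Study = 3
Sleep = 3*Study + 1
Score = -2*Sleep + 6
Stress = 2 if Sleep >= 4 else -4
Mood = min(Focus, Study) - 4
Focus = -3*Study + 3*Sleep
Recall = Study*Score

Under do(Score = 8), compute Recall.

24

Under do(Score=8), the mechanism Score = -2*Sleep + 6 is discarded; Score is fixed at 8.
Recall = Study*Score  [with Study=3, Score=8]  = 24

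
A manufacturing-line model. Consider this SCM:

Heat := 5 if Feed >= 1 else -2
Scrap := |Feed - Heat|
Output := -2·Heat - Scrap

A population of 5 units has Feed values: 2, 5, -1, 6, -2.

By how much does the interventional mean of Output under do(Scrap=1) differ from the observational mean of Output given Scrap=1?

-1.4

do(Scrap=1) breaks Scrap's dependence on Feed. With Scrap=1 fixed, Output across the units is -11, -11, 3, -11, 3, mean -5.4.
E[Output|Scrap=1] averages over only the 2 units with Scrap=1 (Feed = -1, 6): Output = 3, -11, mean -4.
Difference = -5.4 − (-4) = -1.4.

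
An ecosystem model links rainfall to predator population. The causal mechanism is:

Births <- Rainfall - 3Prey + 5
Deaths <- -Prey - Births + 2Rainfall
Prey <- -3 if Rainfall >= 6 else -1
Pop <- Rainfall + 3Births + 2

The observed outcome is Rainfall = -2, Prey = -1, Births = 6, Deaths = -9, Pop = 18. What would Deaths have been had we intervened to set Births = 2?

The intervention breaks the incoming arrows to Births: Births <- Rainfall - 3Prey + 5 no longer applies, and Births = 2.
Prey = -3 if Rainfall >= 6 else -1  [with Rainfall=-2]  = -1
Deaths = -Prey - Births + 2Rainfall  [with Prey=-1, Births=2, Rainfall=-2]  = -5

-5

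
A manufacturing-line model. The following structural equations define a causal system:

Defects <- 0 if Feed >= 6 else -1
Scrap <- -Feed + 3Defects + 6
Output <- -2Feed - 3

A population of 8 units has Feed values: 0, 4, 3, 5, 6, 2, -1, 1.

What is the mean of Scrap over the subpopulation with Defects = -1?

1

E[Scrap|Defects=-1] averages over only the 7 units with Defects=-1 (Feed = 0, 4, 3, 5, 2, -1, 1): Scrap = 3, -1, 0, -2, 1, 4, 2, mean 1.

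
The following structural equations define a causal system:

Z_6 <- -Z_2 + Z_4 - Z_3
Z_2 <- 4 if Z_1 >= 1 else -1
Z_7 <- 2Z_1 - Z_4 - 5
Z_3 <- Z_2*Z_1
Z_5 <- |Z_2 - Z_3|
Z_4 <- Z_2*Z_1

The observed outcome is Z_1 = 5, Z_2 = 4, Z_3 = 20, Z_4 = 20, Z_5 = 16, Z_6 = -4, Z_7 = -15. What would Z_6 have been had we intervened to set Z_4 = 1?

-23

Under do(Z_4=1), the mechanism Z_4 <- Z_2*Z_1 is discarded; Z_4 is fixed at 1.
Z_2 = 4 if Z_1 >= 1 else -1  [with Z_1=5]  = 4
Z_3 = Z_2*Z_1  [with Z_2=4, Z_1=5]  = 20
Z_6 = -Z_2 + Z_4 - Z_3  [with Z_2=4, Z_4=1, Z_3=20]  = -23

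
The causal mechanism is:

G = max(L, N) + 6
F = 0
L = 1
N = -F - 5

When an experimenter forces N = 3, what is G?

The intervention breaks the incoming arrows to N: N = -F - 5 no longer applies, and N = 3.
G = max(L, N) + 6  [with L=1, N=3]  = 9

9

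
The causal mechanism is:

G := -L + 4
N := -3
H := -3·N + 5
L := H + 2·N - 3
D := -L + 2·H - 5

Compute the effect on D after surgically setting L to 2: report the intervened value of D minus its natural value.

3

The intervention breaks the incoming arrows to L: L := H + 2·N - 3 no longer applies, and L = 2.
H = -3·N + 5  [with N=-3]  = 14
D = -L + 2·H - 5  [with L=2, H=14]  = 21
Without intervention: H = -3·N + 5  [with N=-3]  = 14; L = H + 2·N - 3  [with H=14, N=-3]  = 5; D = -L + 2·H - 5  [with L=5, H=14]  = 18.
Change = 21 − 18 = 3.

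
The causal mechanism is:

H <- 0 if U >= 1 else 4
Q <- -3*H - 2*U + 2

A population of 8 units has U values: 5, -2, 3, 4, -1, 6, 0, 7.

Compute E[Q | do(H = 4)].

do(H=4) breaks H's dependence on U. With H=4 fixed, Q across the units is -20, -6, -16, -18, -8, -22, -10, -24, mean -15.5.

-15.5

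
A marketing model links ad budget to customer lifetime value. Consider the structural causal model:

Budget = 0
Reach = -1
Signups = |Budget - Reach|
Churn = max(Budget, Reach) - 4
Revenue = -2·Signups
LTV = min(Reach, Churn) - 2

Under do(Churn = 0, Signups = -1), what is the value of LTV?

The joint intervention fixes Churn = 0, Signups = -1, removing each variable's own equation.
LTV = min(Reach, Churn) - 2  [with Reach=-1, Churn=0]  = -3

-3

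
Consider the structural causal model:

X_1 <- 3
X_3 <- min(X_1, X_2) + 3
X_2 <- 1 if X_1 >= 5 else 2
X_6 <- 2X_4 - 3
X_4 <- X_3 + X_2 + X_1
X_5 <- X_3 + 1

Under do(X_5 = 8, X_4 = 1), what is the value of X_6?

-1

Setting X_5 = 8, X_4 = 1 by intervention discards those variables' equations.
X_6 = 2X_4 - 3  [with X_4=1]  = -1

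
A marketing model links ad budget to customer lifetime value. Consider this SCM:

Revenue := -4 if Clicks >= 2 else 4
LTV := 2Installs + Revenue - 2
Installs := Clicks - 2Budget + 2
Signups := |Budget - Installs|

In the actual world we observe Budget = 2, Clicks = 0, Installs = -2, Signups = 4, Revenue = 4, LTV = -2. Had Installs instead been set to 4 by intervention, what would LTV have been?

The intervention breaks the incoming arrows to Installs: Installs := Clicks - 2Budget + 2 no longer applies, and Installs = 4.
Revenue = -4 if Clicks >= 2 else 4  [with Clicks=0]  = 4
LTV = 2Installs + Revenue - 2  [with Installs=4, Revenue=4]  = 10

10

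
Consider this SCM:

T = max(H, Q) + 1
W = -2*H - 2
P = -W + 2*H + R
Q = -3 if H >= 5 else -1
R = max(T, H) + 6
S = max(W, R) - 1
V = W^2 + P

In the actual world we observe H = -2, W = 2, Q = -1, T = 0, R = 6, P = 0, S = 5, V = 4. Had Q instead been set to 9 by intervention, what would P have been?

10

The intervention breaks the incoming arrows to Q: Q = -3 if H >= 5 else -1 no longer applies, and Q = 9.
W = -2*H - 2  [with H=-2]  = 2
T = max(H, Q) + 1  [with H=-2, Q=9]  = 10
R = max(T, H) + 6  [with T=10, H=-2]  = 16
P = -W + 2*H + R  [with W=2, H=-2, R=16]  = 10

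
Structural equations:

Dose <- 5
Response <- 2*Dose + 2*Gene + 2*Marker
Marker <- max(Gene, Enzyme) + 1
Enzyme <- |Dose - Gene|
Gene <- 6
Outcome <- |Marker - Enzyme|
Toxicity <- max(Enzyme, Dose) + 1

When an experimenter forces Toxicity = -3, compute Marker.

7

do(Toxicity=-3) replaces the equation Toxicity <- max(Enzyme, Dose) + 1 with the constant Toxicity = -3.
No directed path runs from Toxicity to Marker, so Marker keeps its natural value.
Enzyme = |Dose - Gene|  [with Dose=5, Gene=6]  = 1
Marker = max(Gene, Enzyme) + 1  [with Gene=6, Enzyme=1]  = 7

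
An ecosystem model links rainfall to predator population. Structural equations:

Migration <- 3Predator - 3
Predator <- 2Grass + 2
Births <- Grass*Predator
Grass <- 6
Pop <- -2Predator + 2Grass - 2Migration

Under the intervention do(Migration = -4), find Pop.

Intervening sets Migration = -4 and removes its equation (Migration <- 3Predator - 3).
Predator = 2Grass + 2  [with Grass=6]  = 14
Pop = -2Predator + 2Grass - 2Migration  [with Predator=14, Grass=6, Migration=-4]  = -8

-8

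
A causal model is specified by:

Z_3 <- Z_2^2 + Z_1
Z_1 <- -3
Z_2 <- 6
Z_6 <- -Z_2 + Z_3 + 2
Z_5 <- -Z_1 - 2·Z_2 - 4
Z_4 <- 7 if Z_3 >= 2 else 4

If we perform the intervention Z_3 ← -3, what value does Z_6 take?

The intervention breaks the incoming arrows to Z_3: Z_3 <- Z_2^2 + Z_1 no longer applies, and Z_3 = -3.
Z_6 = -Z_2 + Z_3 + 2  [with Z_2=6, Z_3=-3]  = -7

-7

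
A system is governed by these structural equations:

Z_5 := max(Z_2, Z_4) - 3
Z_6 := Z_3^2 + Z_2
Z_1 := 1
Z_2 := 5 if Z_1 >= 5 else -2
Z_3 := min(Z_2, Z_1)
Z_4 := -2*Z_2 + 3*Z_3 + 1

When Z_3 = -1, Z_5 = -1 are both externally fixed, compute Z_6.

Setting Z_3 = -1, Z_5 = -1 by intervention discards those variables' equations.
Z_2 = 5 if Z_1 >= 5 else -2  [with Z_1=1]  = -2
Z_6 = Z_3^2 + Z_2  [with Z_3=-1, Z_2=-2]  = -1

-1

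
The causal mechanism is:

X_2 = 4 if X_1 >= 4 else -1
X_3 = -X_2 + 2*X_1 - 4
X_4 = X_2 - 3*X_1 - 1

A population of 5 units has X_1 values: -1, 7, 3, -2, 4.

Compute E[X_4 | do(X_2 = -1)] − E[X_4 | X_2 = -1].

-6.6

Every unit gets X_2=-1 under the intervention. X_4 values become 1, -23, -11, 4, -14; E[X_4|do(X_2=-1)] = -8.6.
E[X_4|X_2=-1] averages over only the 3 units with X_2=-1 (X_1 = -1, 3, -2): X_4 = 1, -11, 4, mean -2.
Difference = -8.6 − (-2) = -6.6.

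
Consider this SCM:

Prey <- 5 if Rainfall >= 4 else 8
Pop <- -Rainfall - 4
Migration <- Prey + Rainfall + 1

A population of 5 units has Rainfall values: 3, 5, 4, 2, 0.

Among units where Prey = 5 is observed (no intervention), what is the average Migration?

Observing Prey=5 restricts to units where Prey's equation naturally yields 5: Rainfall ∈ {5, 4}. In that subpopulation Migration = 11, 10, mean 10.5.

10.5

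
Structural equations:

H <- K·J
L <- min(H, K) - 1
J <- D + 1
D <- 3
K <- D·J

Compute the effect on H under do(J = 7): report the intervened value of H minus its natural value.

99

Under do(J=7), the mechanism J <- D + 1 is discarded; J is fixed at 7.
K = D·J  [with D=3, J=7]  = 21
H = K·J  [with K=21, J=7]  = 147
Without intervention: J = D + 1  [with D=3]  = 4; K = D·J  [with D=3, J=4]  = 12; H = K·J  [with K=12, J=4]  = 48.
Change = 147 − 48 = 99.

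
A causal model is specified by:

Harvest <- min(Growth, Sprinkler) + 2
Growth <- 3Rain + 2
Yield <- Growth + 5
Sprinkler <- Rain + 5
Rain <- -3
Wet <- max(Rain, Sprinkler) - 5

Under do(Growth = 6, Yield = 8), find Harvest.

The joint intervention fixes Growth = 6, Yield = 8, removing each variable's own equation.
Sprinkler = Rain + 5  [with Rain=-3]  = 2
Harvest = min(Growth, Sprinkler) + 2  [with Growth=6, Sprinkler=2]  = 4

4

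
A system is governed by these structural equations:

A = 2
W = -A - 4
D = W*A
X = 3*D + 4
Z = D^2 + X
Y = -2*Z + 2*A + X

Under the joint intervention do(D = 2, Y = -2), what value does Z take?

The joint intervention fixes D = 2, Y = -2, removing each variable's own equation.
X = 3*D + 4  [with D=2]  = 10
Z = D^2 + X  [with D=2, X=10]  = 14

14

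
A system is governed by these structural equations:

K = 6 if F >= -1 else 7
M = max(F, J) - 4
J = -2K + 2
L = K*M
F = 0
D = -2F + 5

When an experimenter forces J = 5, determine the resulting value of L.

Under do(J=5), the mechanism J = -2K + 2 is discarded; J is fixed at 5.
K = 6 if F >= -1 else 7  [with F=0]  = 6
M = max(F, J) - 4  [with F=0, J=5]  = 1
L = K*M  [with K=6, M=1]  = 6

6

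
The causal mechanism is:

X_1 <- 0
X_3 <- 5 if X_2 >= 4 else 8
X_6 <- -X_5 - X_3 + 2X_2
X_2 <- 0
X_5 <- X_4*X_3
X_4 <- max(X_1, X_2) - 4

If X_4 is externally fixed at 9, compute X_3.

8

Under do(X_4=9), the mechanism X_4 <- max(X_1, X_2) - 4 is discarded; X_4 is fixed at 9.
Since X_3 is not a descendant of the intervened variable, it is unaffected.
X_3 = 5 if X_2 >= 4 else 8  [with X_2=0]  = 8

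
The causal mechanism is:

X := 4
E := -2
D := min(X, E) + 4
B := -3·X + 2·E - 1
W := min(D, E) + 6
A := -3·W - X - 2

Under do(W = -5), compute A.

9

The intervention breaks the incoming arrows to W: W := min(D, E) + 6 no longer applies, and W = -5.
A = -3·W - X - 2  [with W=-5, X=4]  = 9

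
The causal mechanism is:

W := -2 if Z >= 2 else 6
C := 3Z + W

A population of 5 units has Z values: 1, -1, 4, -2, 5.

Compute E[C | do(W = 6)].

Under do(W=6), W's equation is replaced by W=6 for every unit. Per-unit C: 9, 3, 18, 0, 21. Mean = 10.2.

10.2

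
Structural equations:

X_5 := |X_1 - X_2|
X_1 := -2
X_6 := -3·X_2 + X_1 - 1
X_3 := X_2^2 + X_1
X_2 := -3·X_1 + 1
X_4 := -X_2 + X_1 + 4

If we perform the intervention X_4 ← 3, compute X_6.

Under do(X_4=3), the mechanism X_4 := -X_2 + X_1 + 4 is discarded; X_4 is fixed at 3.
Since X_6 is not a descendant of the intervened variable, it is unaffected.
X_2 = -3·X_1 + 1  [with X_1=-2]  = 7
X_6 = -3·X_2 + X_1 - 1  [with X_2=7, X_1=-2]  = -24

-24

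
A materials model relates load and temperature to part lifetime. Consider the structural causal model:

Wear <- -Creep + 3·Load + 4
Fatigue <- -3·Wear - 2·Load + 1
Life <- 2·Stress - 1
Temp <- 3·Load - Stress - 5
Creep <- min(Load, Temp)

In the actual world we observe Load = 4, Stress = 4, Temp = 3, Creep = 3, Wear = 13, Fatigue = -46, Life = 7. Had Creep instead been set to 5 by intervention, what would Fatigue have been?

-40

Under do(Creep=5), the mechanism Creep <- min(Load, Temp) is discarded; Creep is fixed at 5.
Wear = -Creep + 3·Load + 4  [with Creep=5, Load=4]  = 11
Fatigue = -3·Wear - 2·Load + 1  [with Wear=11, Load=4]  = -40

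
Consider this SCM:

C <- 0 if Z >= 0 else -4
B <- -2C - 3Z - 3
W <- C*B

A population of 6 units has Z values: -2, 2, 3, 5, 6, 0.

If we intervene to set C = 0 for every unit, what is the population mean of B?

-10

do(C=0) breaks C's dependence on Z. With C=0 fixed, B across the units is 3, -9, -12, -18, -21, -3, mean -10.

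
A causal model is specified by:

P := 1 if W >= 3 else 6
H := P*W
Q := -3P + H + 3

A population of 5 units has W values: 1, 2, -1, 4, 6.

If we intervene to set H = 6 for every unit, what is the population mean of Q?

-3

Under do(H=6), H's equation is replaced by H=6 for every unit. Per-unit Q: -9, -9, -9, 6, 6. Mean = -3.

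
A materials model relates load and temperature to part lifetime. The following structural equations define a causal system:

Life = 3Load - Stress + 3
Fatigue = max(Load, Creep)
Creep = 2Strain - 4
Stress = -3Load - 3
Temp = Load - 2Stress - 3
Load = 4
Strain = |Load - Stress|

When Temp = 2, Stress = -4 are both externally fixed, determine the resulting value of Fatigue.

The joint intervention fixes Temp = 2, Stress = -4, removing each variable's own equation.
Strain = |Load - Stress|  [with Load=4, Stress=-4]  = 8
Creep = 2Strain - 4  [with Strain=8]  = 12
Fatigue = max(Load, Creep)  [with Load=4, Creep=12]  = 12

12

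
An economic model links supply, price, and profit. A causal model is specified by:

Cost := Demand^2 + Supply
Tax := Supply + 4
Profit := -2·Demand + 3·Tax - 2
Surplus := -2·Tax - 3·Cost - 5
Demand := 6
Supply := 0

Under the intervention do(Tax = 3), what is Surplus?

-119

Under do(Tax=3), the mechanism Tax := Supply + 4 is discarded; Tax is fixed at 3.
Cost = Demand^2 + Supply  [with Demand=6, Supply=0]  = 36
Surplus = -2·Tax - 3·Cost - 5  [with Tax=3, Cost=36]  = -119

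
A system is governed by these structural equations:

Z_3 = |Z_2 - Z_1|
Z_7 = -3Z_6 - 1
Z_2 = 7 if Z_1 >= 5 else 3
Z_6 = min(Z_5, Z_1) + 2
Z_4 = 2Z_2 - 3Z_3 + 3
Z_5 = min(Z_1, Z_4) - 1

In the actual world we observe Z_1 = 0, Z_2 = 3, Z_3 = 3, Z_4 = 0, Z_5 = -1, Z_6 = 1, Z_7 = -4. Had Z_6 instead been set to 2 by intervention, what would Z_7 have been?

-7

Intervening sets Z_6 = 2 and removes its equation (Z_6 = min(Z_5, Z_1) + 2).
Z_7 = -3Z_6 - 1  [with Z_6=2]  = -7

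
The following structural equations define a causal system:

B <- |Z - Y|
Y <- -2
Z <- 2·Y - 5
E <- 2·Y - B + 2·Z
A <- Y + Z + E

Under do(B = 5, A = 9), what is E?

-27

The joint intervention fixes B = 5, A = 9, removing each variable's own equation.
Z = 2·Y - 5  [with Y=-2]  = -9
E = 2·Y - B + 2·Z  [with Y=-2, B=5, Z=-9]  = -27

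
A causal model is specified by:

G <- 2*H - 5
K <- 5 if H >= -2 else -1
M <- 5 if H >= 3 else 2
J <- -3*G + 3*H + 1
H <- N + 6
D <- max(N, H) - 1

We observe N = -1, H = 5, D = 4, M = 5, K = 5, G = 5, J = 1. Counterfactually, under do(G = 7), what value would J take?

Intervening sets G = 7 and removes its equation (G <- 2*H - 5).
H = N + 6  [with N=-1]  = 5
J = -3*G + 3*H + 1  [with G=7, H=5]  = -5

-5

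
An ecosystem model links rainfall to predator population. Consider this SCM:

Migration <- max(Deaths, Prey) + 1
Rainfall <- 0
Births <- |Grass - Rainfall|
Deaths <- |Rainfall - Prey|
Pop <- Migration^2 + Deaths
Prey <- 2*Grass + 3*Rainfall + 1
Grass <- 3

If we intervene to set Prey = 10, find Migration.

11

The intervention breaks the incoming arrows to Prey: Prey <- 2*Grass + 3*Rainfall + 1 no longer applies, and Prey = 10.
Deaths = |Rainfall - Prey|  [with Rainfall=0, Prey=10]  = 10
Migration = max(Deaths, Prey) + 1  [with Deaths=10, Prey=10]  = 11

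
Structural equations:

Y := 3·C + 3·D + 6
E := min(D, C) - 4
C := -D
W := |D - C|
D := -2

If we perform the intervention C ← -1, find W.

1

The intervention breaks the incoming arrows to C: C := -D no longer applies, and C = -1.
W = |D - C|  [with D=-2, C=-1]  = 1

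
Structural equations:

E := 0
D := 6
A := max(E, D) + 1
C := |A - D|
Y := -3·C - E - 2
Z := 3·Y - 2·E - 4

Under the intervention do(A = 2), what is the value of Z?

The intervention breaks the incoming arrows to A: A := max(E, D) + 1 no longer applies, and A = 2.
C = |A - D|  [with A=2, D=6]  = 4
Y = -3·C - E - 2  [with C=4, E=0]  = -14
Z = 3·Y - 2·E - 4  [with Y=-14, E=0]  = -46

-46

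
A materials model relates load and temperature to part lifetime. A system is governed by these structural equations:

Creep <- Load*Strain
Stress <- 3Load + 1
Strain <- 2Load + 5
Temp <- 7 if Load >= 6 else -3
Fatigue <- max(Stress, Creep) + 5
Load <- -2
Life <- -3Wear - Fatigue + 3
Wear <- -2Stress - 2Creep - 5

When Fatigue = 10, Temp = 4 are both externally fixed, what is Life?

-34

The joint intervention fixes Fatigue = 10, Temp = 4, removing each variable's own equation.
Stress = 3Load + 1  [with Load=-2]  = -5
Strain = 2Load + 5  [with Load=-2]  = 1
Creep = Load*Strain  [with Load=-2, Strain=1]  = -2
Wear = -2Stress - 2Creep - 5  [with Stress=-5, Creep=-2]  = 9
Life = -3Wear - Fatigue + 3  [with Wear=9, Fatigue=10]  = -34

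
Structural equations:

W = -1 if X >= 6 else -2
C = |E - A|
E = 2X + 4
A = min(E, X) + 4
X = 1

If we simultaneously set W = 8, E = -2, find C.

The joint intervention fixes W = 8, E = -2, removing each variable's own equation.
A = min(E, X) + 4  [with E=-2, X=1]  = 2
C = |E - A|  [with E=-2, A=2]  = 4

4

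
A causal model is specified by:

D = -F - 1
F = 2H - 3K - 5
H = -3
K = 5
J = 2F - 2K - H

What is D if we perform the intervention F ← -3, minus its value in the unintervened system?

-23

The intervention breaks the incoming arrows to F: F = 2H - 3K - 5 no longer applies, and F = -3.
D = -F - 1  [with F=-3]  = 2
Without intervention: F = 2H - 3K - 5  [with H=-3, K=5]  = -26; D = -F - 1  [with F=-26]  = 25.
Change = 2 − 25 = -23.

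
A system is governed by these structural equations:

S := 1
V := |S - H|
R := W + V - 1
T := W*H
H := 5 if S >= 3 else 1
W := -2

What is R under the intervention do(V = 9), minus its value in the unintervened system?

9

Intervening sets V = 9 and removes its equation (V := |S - H|).
R = W + V - 1  [with W=-2, V=9]  = 6
Without intervention: H = 5 if S >= 3 else 1  [with S=1]  = 1; V = |S - H|  [with S=1, H=1]  = 0; R = W + V - 1  [with W=-2, V=0]  = -3.
Change = 6 − (-3) = 9.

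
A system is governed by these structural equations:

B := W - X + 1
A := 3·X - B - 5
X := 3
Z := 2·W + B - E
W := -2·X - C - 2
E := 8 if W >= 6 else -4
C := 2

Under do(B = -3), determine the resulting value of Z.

-19

The intervention breaks the incoming arrows to B: B := W - X + 1 no longer applies, and B = -3.
W = -2·X - C - 2  [with X=3, C=2]  = -10
E = 8 if W >= 6 else -4  [with W=-10]  = -4
Z = 2·W + B - E  [with W=-10, B=-3, E=-4]  = -19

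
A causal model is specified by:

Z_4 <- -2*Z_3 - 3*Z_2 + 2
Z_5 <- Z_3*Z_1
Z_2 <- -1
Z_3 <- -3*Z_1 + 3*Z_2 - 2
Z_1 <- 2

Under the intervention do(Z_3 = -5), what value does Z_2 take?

Under do(Z_3=-5), the mechanism Z_3 <- -3*Z_1 + 3*Z_2 - 2 is discarded; Z_3 is fixed at -5.
Since Z_2 is not a descendant of the intervened variable, it is unaffected.

-1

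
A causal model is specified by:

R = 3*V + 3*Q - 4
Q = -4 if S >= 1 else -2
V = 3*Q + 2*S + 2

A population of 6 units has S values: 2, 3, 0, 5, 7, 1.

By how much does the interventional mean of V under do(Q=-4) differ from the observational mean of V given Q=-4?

-1.2

Every unit gets Q=-4 under the intervention. V values become -6, -4, -10, 0, 4, -8; E[V|do(Q=-4)] = -4.
Conditioning on Q=-4 selects the 5 unit(s) with S ∈ {2, 3, 5, 7, 1}. Their V values: -6, -4, 0, 4, -8. Mean = -2.8.
Difference = -4 − (-2.8) = -1.2.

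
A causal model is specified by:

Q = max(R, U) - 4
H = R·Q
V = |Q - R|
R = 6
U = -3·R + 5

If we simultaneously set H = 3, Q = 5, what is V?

The joint intervention fixes H = 3, Q = 5, removing each variable's own equation.
V = |Q - R|  [with Q=5, R=6]  = 1

1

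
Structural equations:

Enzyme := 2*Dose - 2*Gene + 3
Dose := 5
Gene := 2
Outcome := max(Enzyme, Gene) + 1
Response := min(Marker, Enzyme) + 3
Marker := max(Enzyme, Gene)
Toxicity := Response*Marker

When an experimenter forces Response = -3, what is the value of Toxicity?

The intervention breaks the incoming arrows to Response: Response := min(Marker, Enzyme) + 3 no longer applies, and Response = -3.
Enzyme = 2*Dose - 2*Gene + 3  [with Dose=5, Gene=2]  = 9
Marker = max(Enzyme, Gene)  [with Enzyme=9, Gene=2]  = 9
Toxicity = Response*Marker  [with Response=-3, Marker=9]  = -27

-27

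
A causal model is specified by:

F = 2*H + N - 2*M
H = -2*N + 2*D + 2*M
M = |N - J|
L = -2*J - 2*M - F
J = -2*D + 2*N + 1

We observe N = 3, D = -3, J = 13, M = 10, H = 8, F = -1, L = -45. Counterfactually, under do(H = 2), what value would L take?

-33

Under do(H=2), the mechanism H = -2*N + 2*D + 2*M is discarded; H is fixed at 2.
J = -2*D + 2*N + 1  [with D=-3, N=3]  = 13
M = |N - J|  [with N=3, J=13]  = 10
F = 2*H + N - 2*M  [with H=2, N=3, M=10]  = -13
L = -2*J - 2*M - F  [with J=13, M=10, F=-13]  = -33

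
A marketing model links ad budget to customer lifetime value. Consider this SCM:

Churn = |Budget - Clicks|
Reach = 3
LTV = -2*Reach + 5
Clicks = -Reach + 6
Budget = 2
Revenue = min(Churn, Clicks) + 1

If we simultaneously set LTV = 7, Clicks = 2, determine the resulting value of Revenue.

Under do(LTV = 7, Clicks = 2), each intervened variable's structural equation is replaced by its fixed value.
Churn = |Budget - Clicks|  [with Budget=2, Clicks=2]  = 0
Revenue = min(Churn, Clicks) + 1  [with Churn=0, Clicks=2]  = 1

1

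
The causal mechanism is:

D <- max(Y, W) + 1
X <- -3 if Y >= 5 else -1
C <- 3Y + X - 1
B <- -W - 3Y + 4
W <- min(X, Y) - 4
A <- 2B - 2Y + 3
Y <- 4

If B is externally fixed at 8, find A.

11

Under do(B=8), the mechanism B <- -W - 3Y + 4 is discarded; B is fixed at 8.
A = 2B - 2Y + 3  [with B=8, Y=4]  = 11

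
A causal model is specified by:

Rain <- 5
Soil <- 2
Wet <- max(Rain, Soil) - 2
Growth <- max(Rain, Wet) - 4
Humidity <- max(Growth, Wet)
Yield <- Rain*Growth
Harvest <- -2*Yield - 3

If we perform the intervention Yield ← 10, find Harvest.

-23

Intervening sets Yield = 10 and removes its equation (Yield <- Rain*Growth).
Harvest = -2*Yield - 3  [with Yield=10]  = -23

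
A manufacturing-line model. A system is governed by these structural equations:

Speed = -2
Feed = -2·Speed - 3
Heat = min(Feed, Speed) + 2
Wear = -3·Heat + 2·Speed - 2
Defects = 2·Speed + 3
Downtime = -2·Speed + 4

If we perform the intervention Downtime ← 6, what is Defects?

-1

do(Downtime=6) replaces the equation Downtime = -2·Speed + 4 with the constant Downtime = 6.
Since Defects is not a descendant of the intervened variable, it is unaffected.
Defects = 2·Speed + 3  [with Speed=-2]  = -1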